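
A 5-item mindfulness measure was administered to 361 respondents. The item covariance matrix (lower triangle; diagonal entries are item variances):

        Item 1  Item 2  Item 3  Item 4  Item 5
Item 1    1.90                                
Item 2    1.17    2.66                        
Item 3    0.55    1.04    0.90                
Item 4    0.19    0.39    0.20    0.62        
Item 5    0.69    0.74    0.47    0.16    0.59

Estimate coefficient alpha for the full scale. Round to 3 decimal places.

α = 0.783

sum of item variances = 1.90 + 2.66 + 0.90 + 0.62 + 0.59 = 6.67
Sum of off-diagonal covariances = 5.60
σ²_total = 6.67 + 2 × 5.60 = 17.87
α = (k/(k−1))·(1 − sum of item variances/σ²_total) = (5/4)·(1 − 6.67/17.87) = 0.783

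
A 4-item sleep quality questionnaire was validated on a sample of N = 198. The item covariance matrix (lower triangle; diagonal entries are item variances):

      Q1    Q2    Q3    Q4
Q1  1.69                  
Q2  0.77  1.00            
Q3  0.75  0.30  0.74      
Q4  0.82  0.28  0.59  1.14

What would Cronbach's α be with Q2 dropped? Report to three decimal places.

Cronbach's α = 0.821

Remaining items: Q1, Q3, Q4 (k = 3).
Σσ²ᵢ = 1.69 + 0.74 + 1.14 = 3.57
σ²_total = 3.57 + 2 × 2.16 = 7.89
α (item deleted) = (3/2)·(1 − 3.57/7.89) = 0.821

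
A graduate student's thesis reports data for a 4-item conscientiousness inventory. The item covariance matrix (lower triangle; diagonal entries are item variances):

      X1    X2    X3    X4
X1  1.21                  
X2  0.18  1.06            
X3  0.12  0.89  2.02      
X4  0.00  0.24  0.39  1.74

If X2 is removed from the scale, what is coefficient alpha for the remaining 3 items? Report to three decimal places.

coefficient alpha = 0.255

Remaining items: X1, X3, X4 (k = 3).
Σσ²ᵢ = 1.21 + 2.02 + 1.74 = 4.97
Var(T) = 4.97 + 2 × 0.51 = 5.99
α (item deleted) = (3/2)·(1 − 4.97/5.99) = 0.255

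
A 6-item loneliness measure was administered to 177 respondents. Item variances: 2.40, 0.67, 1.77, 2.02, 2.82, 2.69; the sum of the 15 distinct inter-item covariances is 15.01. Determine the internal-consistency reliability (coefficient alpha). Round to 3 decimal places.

coefficient alpha = 0.850

Σσᵢ² = 2.40 + 0.67 + 1.77 + 2.02 + 2.82 + 2.69 = 12.37
Sum of distinct covariances = 15.01
σ²_T = Σσᵢ² + 2·Σcov = 12.37 + 2 × 15.01 = 42.39
α = (6/5)·(1 − 12.37/42.39) = 0.850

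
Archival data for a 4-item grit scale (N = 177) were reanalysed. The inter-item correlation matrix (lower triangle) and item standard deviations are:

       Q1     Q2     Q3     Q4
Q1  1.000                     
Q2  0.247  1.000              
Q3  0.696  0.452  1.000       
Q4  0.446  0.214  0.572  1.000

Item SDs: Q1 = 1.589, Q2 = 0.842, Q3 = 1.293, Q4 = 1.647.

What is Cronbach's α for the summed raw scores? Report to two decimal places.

α = 0.75

Σσ²ᵢ = 1.589² + 0.842² + 1.293² + 1.647² = 7.6183
Covariances σ_ij = r_ij · s_i · s_j:
  σ(Q1,Q2) = 0.247 × 1.589 × 0.842 = 0.3305
  σ(Q1,Q3) = 0.696 × 1.589 × 1.293 = 1.4300
  σ(Q1,Q4) = 0.446 × 1.589 × 1.647 = 1.1672
  σ(Q2,Q3) = 0.452 × 0.842 × 1.293 = 0.4921
  σ(Q2,Q4) = 0.214 × 0.842 × 1.647 = 0.2968
  σ(Q3,Q4) = 0.572 × 1.293 × 1.647 = 1.2181
σ²_T = Σσ²ᵢ + 2·Σσ_ij = 7.6183 + 2 × 4.9347 = 17.4877
α = (4/3)·(1 − 7.6183/17.4877) = 0.75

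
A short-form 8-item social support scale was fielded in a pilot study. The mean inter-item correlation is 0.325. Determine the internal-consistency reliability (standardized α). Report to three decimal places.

standardized α = 0.794

Standardized α = k·r̄ / (1 + (k−1)·r̄) = 8 × 0.325 / (1 + 7 × 0.325)
  = 2.6000 / 3.2750 = 0.794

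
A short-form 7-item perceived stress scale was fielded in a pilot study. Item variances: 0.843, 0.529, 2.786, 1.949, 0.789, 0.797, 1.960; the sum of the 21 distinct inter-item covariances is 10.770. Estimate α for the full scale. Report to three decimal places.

Σσᵢ² = 0.843 + 0.529 + 2.786 + 1.949 + 0.789 + 0.797 + 1.960 = 9.653
Sum of distinct covariances = 10.770
Var(T) = Σσᵢ² + 2·Σcov = 9.653 + 2 × 10.770 = 31.193
α = (7/6)·(1 − 9.653/31.193) = 0.806

α = 0.806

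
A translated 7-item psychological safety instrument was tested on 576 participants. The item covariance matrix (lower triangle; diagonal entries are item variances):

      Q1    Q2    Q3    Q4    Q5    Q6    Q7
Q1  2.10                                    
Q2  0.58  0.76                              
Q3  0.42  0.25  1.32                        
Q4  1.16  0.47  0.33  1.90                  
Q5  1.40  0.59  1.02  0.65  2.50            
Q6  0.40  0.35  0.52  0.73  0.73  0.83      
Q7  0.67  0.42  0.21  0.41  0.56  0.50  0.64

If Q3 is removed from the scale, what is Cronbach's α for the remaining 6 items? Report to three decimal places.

α = 0.825

Remaining items: Q1, Q2, Q4, Q5, Q6, Q7 (k = 6).
Σσᵢ² = 2.10 + 0.76 + 1.90 + 2.50 + 0.83 + 0.64 = 8.73
Var(T) = 8.73 + 2 × 9.62 = 27.97
α (item deleted) = (6/5)·(1 − 8.73/27.97) = 0.825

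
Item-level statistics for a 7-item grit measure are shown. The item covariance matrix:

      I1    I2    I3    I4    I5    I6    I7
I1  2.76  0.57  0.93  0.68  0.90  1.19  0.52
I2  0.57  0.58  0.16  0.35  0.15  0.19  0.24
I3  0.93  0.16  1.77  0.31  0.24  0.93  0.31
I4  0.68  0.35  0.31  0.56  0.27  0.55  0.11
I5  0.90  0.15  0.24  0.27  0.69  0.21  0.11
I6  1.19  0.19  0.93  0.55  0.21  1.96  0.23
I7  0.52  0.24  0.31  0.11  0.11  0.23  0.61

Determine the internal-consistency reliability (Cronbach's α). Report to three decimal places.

Σσ²ᵢ = 2.76 + 0.58 + 1.77 + 0.56 + 0.69 + 1.96 + 0.61 = 8.93
Σ_{i<j} σ_ij = 9.15
total variance = 8.93 + 2 × 9.15 = 27.23
α = (k/(k−1))·(1 − Σσ²ᵢ/total variance) = (7/6)·(1 − 8.93/27.23) = 0.784

Cronbach's α = 0.784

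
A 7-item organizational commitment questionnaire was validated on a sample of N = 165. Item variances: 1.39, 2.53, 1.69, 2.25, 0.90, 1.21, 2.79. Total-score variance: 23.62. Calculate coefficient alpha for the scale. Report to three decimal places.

sum of item variances = 1.39 + 2.53 + 1.69 + 2.25 + 0.90 + 1.21 + 2.79 = 12.76
α = (k/(k−1))·(1 − sum of item variances/Var(T)) = (7/6)·(1 − 12.76/23.62) = 0.536

coefficient alpha = 0.536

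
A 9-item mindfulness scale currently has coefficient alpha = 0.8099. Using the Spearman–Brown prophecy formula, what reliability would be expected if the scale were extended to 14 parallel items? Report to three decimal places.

predicted reliability = 0.869

Length factor m = 14/9 = 1.5556
α' = m·α / (1 + (m−1)·α)
   = 14/9 × 0.8099 / (1 + (14/9 − 1) × 0.8099)
   = 1.2598 / 1.4499 = 0.869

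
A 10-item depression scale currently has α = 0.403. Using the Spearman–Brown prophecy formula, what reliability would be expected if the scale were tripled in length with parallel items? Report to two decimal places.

Length factor m = 3
α' = m·α / (1 + (m−1)·α)
   = 3 × 0.403 / (1 + (3 − 1) × 0.403)
   = 1.2090 / 1.8060 = 0.67

predicted reliability = 0.67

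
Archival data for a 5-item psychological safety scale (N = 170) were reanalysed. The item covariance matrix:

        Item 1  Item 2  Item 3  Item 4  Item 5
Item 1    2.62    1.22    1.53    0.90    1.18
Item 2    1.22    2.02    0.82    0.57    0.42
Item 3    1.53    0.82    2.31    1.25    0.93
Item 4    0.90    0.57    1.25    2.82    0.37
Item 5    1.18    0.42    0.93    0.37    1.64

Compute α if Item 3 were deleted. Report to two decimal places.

Remaining items: Item 1, Item 2, Item 4, Item 5 (k = 4).
Σσᵢ² = 2.62 + 2.02 + 2.82 + 1.64 = 9.10
σ²_T = 9.10 + 2 × 4.66 = 18.42
α (item deleted) = (4/3)·(1 − 9.10/18.42) = 0.67

α = 0.67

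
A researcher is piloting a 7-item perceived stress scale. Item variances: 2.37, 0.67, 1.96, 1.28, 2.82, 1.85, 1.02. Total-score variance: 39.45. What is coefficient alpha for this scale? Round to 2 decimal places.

Σσᵢ² = 2.37 + 0.67 + 1.96 + 1.28 + 2.82 + 1.85 + 1.02 = 11.97
α = (k/(k−1))·(1 − Σσᵢ²/Var(T)) = (7/6)·(1 − 11.97/39.45) = 0.81

coefficient alpha = 0.81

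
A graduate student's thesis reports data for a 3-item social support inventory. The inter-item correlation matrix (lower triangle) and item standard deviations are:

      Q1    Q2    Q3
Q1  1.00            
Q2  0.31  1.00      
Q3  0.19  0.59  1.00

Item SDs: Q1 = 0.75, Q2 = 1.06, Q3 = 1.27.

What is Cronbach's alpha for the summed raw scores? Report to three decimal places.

Σσ²ᵢ = 0.75² + 1.06² + 1.27² = 3.2990
Covariances σ_ij = r_ij · s_i · s_j:
  σ(Q1,Q2) = 0.31 × 0.75 × 1.06 = 0.2465
  σ(Q1,Q3) = 0.19 × 0.75 × 1.27 = 0.1810
  σ(Q2,Q3) = 0.59 × 1.06 × 1.27 = 0.7943
σ²_T = Σσ²ᵢ + 2·Σσ_ij = 3.2990 + 2 × 1.2218 = 5.7426
α = (3/2)·(1 − 3.2990/5.7426) = 0.638

Cronbach's alpha = 0.638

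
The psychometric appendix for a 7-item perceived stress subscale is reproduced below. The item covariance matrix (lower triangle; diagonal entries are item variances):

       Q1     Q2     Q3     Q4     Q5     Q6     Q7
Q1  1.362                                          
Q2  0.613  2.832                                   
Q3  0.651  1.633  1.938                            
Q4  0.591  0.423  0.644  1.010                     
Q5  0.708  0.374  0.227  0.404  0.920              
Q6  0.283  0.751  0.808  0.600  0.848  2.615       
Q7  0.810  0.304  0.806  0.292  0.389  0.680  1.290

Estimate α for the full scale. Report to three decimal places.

α = 0.796

Σσᵢ² = 1.362 + 2.832 + 1.938 + 1.010 + 0.920 + 2.615 + 1.290 = 11.967
Sum of the distinct covariances = 12.839
σ²_total = 11.967 + 2 × 12.839 = 37.645
α = (k/(k−1))·(1 − Σσᵢ²/σ²_total) = (7/6)·(1 − 11.967/37.645) = 0.796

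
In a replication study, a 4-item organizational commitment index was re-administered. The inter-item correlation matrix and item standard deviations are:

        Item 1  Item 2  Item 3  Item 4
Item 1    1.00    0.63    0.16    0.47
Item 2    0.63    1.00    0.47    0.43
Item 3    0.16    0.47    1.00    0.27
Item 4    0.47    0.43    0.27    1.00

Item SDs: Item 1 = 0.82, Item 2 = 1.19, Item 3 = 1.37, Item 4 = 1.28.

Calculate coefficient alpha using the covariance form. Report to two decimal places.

α = 0.71

Σσ²ᵢ = 0.82² + 1.19² + 1.37² + 1.28² = 5.6038
Covariances σ_ij = r_ij · s_i · s_j:
  σ(Item 1,Item 2) = 0.63 × 0.82 × 1.19 = 0.6148
  σ(Item 1,Item 3) = 0.16 × 0.82 × 1.37 = 0.1797
  σ(Item 1,Item 4) = 0.47 × 0.82 × 1.28 = 0.4933
  σ(Item 2,Item 3) = 0.47 × 1.19 × 1.37 = 0.7662
  σ(Item 2,Item 4) = 0.43 × 1.19 × 1.28 = 0.6550
  σ(Item 3,Item 4) = 0.27 × 1.37 × 1.28 = 0.4735
σ²_T = Σσ²ᵢ + 2·Σσ_ij = 5.6038 + 2 × 3.1825 = 11.9688
α = (4/3)·(1 − 5.6038/11.9688) = 0.71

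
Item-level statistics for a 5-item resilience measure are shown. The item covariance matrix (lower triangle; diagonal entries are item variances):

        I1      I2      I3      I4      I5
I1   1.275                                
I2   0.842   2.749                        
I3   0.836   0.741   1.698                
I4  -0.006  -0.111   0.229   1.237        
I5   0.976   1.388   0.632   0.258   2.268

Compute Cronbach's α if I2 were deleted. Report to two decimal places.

Cronbach's α = 0.63

Remaining items: I1, I3, I4, I5 (k = 4).
sum of item variances = 1.275 + 1.698 + 1.237 + 2.268 = 6.478
σ²_T = 6.478 + 2 × 2.925 = 12.328
α (item deleted) = (4/3)·(1 − 6.478/12.328) = 0.63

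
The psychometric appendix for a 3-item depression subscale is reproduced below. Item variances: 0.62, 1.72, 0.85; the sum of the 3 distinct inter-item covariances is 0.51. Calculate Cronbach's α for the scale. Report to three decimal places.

α = 0.363

Σσ²ᵢ = 0.62 + 1.72 + 0.85 = 3.19
Sum of distinct covariances = 0.51
σ²_T = Σσ²ᵢ + 2·Σcov = 3.19 + 2 × 0.51 = 4.21
α = (3/2)·(1 − 3.19/4.21) = 0.363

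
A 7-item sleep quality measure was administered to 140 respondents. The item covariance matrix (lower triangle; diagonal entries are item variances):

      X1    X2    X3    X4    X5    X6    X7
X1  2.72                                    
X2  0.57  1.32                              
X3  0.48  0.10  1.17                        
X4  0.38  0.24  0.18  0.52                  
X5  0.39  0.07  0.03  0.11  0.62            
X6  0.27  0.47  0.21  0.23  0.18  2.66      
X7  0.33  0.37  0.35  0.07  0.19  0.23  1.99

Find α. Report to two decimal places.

sum of item variances = 2.72 + 1.32 + 1.17 + 0.52 + 0.62 + 2.66 + 1.99 = 11.00
Sum of off-diagonal covariances = 5.45
total variance = 11.00 + 2 × 5.45 = 21.90
α = (k/(k−1))·(1 − sum of item variances/total variance) = (7/6)·(1 − 11.00/21.90) = 0.58

α = 0.58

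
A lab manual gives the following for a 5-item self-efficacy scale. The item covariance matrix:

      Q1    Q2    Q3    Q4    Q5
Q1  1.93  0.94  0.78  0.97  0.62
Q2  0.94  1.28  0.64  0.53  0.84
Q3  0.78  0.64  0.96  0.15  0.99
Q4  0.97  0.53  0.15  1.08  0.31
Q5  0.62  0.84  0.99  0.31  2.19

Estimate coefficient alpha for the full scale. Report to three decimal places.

α = 0.807

Σσᵢ² = 1.93 + 1.28 + 0.96 + 1.08 + 2.19 = 7.44
Sum of the distinct covariances = 6.77
Var(T) = 7.44 + 2 × 6.77 = 20.98
α = (k/(k−1))·(1 − Σσᵢ²/Var(T)) = (5/4)·(1 − 7.44/20.98) = 0.807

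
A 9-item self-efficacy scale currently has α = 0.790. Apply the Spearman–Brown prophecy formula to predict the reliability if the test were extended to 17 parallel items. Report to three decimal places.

Length factor m = 17/9 = 1.8889
α' = m·α / (1 + (m−1)·α)
   = 17/9 × 0.790 / (1 + (17/9 − 1) × 0.790)
   = 1.4922 / 1.7022 = 0.877

predicted reliability = 0.877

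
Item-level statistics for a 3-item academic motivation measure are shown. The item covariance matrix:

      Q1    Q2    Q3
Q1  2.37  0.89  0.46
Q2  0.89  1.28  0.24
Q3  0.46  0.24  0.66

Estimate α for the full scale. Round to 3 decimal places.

Σσ²ᵢ = 2.37 + 1.28 + 0.66 = 4.31
Σ_{i<j} σ_ij = 1.59
σ²_total = 4.31 + 2 × 1.59 = 7.49
α = (k/(k−1))·(1 − Σσ²ᵢ/σ²_total) = (3/2)·(1 − 4.31/7.49) = 0.637

α = 0.637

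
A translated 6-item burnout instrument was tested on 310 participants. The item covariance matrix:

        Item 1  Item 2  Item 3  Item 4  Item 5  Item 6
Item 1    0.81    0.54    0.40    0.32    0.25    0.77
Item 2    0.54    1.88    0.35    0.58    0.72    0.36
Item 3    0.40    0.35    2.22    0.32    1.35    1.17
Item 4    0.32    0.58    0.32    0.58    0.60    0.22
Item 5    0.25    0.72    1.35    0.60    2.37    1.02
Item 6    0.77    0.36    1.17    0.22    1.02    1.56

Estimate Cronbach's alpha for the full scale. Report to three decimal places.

Cronbach's alpha = 0.787

Σσᵢ² = 0.81 + 1.88 + 2.22 + 0.58 + 2.37 + 1.56 = 9.42
Σ_{i<j} σ_ij = 8.97
Var(T) = 9.42 + 2 × 8.97 = 27.36
α = (k/(k−1))·(1 − Σσᵢ²/Var(T)) = (6/5)·(1 − 9.42/27.36) = 0.787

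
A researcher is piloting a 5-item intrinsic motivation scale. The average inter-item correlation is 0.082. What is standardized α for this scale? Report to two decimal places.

Standardized α = k·r̄ / (1 + (k−1)·r̄) = 5 × 0.082 / (1 + 4 × 0.082)
  = 0.4100 / 1.3280 = 0.31

α = 0.31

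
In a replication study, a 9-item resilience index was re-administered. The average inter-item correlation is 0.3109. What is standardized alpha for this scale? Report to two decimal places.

Standardized α = k·r̄ / (1 + (k−1)·r̄) = 9 × 0.3109 / (1 + 8 × 0.3109)
  = 2.7981 / 3.4872 = 0.80

α = 0.80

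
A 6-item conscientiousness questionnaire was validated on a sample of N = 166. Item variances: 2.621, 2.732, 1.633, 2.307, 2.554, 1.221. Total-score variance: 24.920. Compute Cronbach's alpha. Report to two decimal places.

Σσᵢ² = 2.621 + 2.732 + 1.633 + 2.307 + 2.554 + 1.221 = 13.068
α = (k/(k−1))·(1 − Σσᵢ²/σ²_total) = (6/5)·(1 − 13.068/24.920) = 0.57

Cronbach's alpha = 0.57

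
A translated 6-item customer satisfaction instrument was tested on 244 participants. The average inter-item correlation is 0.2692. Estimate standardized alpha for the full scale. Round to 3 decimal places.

α = 0.688

Standardized α = k·r̄ / (1 + (k−1)·r̄) = 6 × 0.2692 / (1 + 5 × 0.2692)
  = 1.6152 / 2.3460 = 0.688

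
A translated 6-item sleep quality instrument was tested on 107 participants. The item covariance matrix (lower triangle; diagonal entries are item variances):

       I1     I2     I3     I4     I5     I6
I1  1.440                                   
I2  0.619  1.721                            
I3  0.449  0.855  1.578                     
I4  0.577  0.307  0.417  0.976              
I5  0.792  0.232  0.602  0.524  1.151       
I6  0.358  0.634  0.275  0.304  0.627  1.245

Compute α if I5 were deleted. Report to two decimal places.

Remaining items: I1, I2, I3, I4, I6 (k = 5).
Σσ²ᵢ = 1.440 + 1.721 + 1.578 + 0.976 + 1.245 = 6.960
σ²_T = 6.960 + 2 × 4.795 = 16.550
α (item deleted) = (5/4)·(1 − 6.960/16.550) = 0.72

α = 0.72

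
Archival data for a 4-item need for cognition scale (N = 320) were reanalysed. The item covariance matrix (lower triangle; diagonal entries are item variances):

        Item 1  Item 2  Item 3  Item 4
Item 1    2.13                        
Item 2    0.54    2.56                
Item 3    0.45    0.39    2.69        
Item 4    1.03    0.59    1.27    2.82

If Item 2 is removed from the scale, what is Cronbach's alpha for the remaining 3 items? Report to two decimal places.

Cronbach's alpha = 0.63

Remaining items: Item 1, Item 3, Item 4 (k = 3).
sum of item variances = 2.13 + 2.69 + 2.82 = 7.64
σ²_total = 7.64 + 2 × 2.75 = 13.14
α (item deleted) = (3/2)·(1 − 7.64/13.14) = 0.63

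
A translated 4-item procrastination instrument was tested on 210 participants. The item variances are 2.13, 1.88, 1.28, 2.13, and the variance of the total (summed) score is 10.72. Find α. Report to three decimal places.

ΣVar(i) = 2.13 + 1.88 + 1.28 + 2.13 = 7.42
α = (k/(k−1))·(1 − ΣVar(i)/Var(T)) = (4/3)·(1 − 7.42/10.72) = 0.410

α = 0.410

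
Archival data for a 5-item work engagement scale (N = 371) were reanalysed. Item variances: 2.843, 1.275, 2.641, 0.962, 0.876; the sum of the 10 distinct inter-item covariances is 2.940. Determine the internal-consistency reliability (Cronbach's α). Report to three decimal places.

Cronbach's α = 0.508

Σσᵢ² = 2.843 + 1.275 + 2.641 + 0.962 + 0.876 = 8.597
Sum of distinct covariances = 2.940
Var(T) = Σσᵢ² + 2·Σcov = 8.597 + 2 × 2.940 = 14.477
α = (5/4)·(1 − 8.597/14.477) = 0.508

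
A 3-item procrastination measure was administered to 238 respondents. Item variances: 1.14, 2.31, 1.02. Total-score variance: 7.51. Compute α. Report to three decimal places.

ΣVar(i) = 1.14 + 2.31 + 1.02 = 4.47
α = (k/(k−1))·(1 − ΣVar(i)/Var(T)) = (3/2)·(1 − 4.47/7.51) = 0.607

α = 0.607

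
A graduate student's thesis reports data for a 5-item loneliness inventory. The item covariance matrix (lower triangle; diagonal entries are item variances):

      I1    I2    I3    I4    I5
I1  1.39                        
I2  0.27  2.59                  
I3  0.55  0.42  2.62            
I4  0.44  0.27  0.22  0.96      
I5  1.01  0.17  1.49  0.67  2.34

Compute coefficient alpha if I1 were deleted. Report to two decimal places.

Remaining items: I2, I3, I4, I5 (k = 4).
Σσ²ᵢ = 2.59 + 2.62 + 0.96 + 2.34 = 8.51
σ²_total = 8.51 + 2 × 3.24 = 14.99
α (item deleted) = (4/3)·(1 − 8.51/14.99) = 0.58

α = 0.58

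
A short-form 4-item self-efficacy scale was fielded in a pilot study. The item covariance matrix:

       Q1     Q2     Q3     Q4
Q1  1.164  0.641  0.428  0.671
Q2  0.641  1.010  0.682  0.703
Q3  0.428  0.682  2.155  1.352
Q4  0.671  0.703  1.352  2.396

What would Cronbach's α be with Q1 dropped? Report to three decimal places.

Remaining items: Q2, Q3, Q4 (k = 3).
Σσ²ᵢ = 1.010 + 2.155 + 2.396 = 5.561
Var(T) = 5.561 + 2 × 2.737 = 11.035
α (item deleted) = (3/2)·(1 − 5.561/11.035) = 0.744

α = 0.744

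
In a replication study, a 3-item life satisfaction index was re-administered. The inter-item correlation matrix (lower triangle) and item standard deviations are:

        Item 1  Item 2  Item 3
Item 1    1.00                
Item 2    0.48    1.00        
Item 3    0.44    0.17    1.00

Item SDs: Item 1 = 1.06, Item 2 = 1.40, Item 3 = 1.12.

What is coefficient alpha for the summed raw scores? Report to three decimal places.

Σσ²ᵢ = 1.06² + 1.40² + 1.12² = 4.3380
Covariances σ_ij = r_ij · s_i · s_j:
  σ(Item 1,Item 2) = 0.48 × 1.06 × 1.40 = 0.7123
  σ(Item 1,Item 3) = 0.44 × 1.06 × 1.12 = 0.5224
  σ(Item 2,Item 3) = 0.17 × 1.40 × 1.12 = 0.2666
σ²_T = Σσ²ᵢ + 2·Σσ_ij = 4.3380 + 2 × 1.5013 = 7.3406
α = (3/2)·(1 − 4.3380/7.3406) = 0.614

α = 0.614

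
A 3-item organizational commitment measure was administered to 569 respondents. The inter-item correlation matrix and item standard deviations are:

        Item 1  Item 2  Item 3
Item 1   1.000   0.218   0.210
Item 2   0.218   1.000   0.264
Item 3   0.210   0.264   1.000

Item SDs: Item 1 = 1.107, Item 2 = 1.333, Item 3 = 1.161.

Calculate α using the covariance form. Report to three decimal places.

α = 0.472

Σσ²ᵢ = 1.107² + 1.333² + 1.161² = 4.3503
Covariances σ_ij = r_ij · s_i · s_j:
  σ(Item 1,Item 2) = 0.218 × 1.107 × 1.333 = 0.3217
  σ(Item 1,Item 3) = 0.210 × 1.107 × 1.161 = 0.2699
  σ(Item 2,Item 3) = 0.264 × 1.333 × 1.161 = 0.4086
σ²_T = Σσ²ᵢ + 2·Σσ_ij = 4.3503 + 2 × 1.0002 = 6.3507
α = (3/2)·(1 − 4.3503/6.3507) = 0.472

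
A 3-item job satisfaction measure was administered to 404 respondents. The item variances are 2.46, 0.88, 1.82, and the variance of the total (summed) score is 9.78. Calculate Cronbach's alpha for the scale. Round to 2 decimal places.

α = 0.71

Σσᵢ² = 2.46 + 0.88 + 1.82 = 5.16
α = (k/(k−1))·(1 − Σσᵢ²/total variance) = (3/2)·(1 − 5.16/9.78) = 0.71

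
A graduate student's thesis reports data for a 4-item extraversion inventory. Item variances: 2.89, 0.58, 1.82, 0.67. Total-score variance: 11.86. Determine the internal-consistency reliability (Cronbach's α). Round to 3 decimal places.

α = 0.663

sum of item variances = 2.89 + 0.58 + 1.82 + 0.67 = 5.96
α = (k/(k−1))·(1 − sum of item variances/total variance) = (4/3)·(1 − 5.96/11.86) = 0.663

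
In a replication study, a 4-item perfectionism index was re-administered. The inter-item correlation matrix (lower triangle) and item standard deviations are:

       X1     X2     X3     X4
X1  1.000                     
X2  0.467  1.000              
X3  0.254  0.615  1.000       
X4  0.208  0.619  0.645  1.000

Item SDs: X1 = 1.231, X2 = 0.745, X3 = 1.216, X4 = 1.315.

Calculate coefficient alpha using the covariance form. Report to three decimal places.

α = 0.745

Σσ²ᵢ = 1.231² + 0.745² + 1.216² + 1.315² = 5.2783
Covariances σ_ij = r_ij · s_i · s_j:
  σ(X1,X2) = 0.467 × 1.231 × 0.745 = 0.4283
  σ(X1,X3) = 0.254 × 1.231 × 1.216 = 0.3802
  σ(X1,X4) = 0.208 × 1.231 × 1.315 = 0.3367
  σ(X2,X3) = 0.615 × 0.745 × 1.216 = 0.5571
  σ(X2,X4) = 0.619 × 0.745 × 1.315 = 0.6064
  σ(X3,X4) = 0.645 × 1.216 × 1.315 = 1.0314
σ²_T = Σσ²ᵢ + 2·Σσ_ij = 5.2783 + 2 × 3.3401 = 11.9585
α = (4/3)·(1 − 5.2783/11.9585) = 0.745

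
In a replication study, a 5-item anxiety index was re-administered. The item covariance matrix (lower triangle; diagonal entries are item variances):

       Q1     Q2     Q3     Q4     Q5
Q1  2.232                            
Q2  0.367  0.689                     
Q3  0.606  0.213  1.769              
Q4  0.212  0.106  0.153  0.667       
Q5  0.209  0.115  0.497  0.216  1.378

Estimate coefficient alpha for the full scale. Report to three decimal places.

ΣVar(i) = 2.232 + 0.689 + 1.769 + 0.667 + 1.378 = 6.735
Sum of the distinct covariances = 2.694
Var(T) = 6.735 + 2 × 2.694 = 12.123
α = (k/(k−1))·(1 − ΣVar(i)/Var(T)) = (5/4)·(1 − 6.735/12.123) = 0.556

α = 0.556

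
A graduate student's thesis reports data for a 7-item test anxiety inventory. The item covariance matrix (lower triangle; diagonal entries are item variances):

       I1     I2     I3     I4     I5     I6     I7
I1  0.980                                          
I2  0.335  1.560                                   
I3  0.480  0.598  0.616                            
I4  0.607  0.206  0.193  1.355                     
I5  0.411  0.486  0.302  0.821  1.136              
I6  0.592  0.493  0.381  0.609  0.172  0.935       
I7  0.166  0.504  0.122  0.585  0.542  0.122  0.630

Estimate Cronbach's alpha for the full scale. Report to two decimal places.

Σσ²ᵢ = 0.980 + 1.560 + 0.616 + 1.355 + 1.136 + 0.935 + 0.630 = 7.212
Σ_{i<j} σ_ij = 8.727
σ²_T = 7.212 + 2 × 8.727 = 24.666
α = (k/(k−1))·(1 − Σσ²ᵢ/σ²_T) = (7/6)·(1 − 7.212/24.666) = 0.83

Cronbach's alpha = 0.83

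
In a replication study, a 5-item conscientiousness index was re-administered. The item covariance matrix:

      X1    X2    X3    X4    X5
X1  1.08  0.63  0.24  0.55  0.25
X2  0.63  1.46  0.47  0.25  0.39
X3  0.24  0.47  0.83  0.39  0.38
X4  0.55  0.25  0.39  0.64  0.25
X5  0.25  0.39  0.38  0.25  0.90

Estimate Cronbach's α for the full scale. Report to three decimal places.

ΣVar(i) = 1.08 + 1.46 + 0.83 + 0.64 + 0.90 = 4.91
Σ_{i<j} σ_ij = 3.80
total variance = 4.91 + 2 × 3.80 = 12.51
α = (k/(k−1))·(1 − ΣVar(i)/total variance) = (5/4)·(1 − 4.91/12.51) = 0.759

α = 0.759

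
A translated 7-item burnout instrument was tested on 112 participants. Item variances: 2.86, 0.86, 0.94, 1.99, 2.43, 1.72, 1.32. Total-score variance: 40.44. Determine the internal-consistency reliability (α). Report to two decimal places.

α = 0.82

sum of item variances = 2.86 + 0.86 + 0.94 + 1.99 + 2.43 + 1.72 + 1.32 = 12.12
α = (k/(k−1))·(1 − sum of item variances/Var(T)) = (7/6)·(1 − 12.12/40.44) = 0.82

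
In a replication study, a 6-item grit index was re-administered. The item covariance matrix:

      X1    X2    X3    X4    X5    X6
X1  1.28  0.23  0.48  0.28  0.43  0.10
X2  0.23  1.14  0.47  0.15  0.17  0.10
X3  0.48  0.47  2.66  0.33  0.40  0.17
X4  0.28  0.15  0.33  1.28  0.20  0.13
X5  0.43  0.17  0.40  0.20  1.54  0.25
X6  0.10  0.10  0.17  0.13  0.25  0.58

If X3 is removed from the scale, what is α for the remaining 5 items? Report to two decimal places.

α = 0.52

Remaining items: X1, X2, X4, X5, X6 (k = 5).
Σσ²ᵢ = 1.28 + 1.14 + 1.28 + 1.54 + 0.58 = 5.82
σ²_T = 5.82 + 2 × 2.04 = 9.90
α (item deleted) = (5/4)·(1 − 5.82/9.90) = 0.52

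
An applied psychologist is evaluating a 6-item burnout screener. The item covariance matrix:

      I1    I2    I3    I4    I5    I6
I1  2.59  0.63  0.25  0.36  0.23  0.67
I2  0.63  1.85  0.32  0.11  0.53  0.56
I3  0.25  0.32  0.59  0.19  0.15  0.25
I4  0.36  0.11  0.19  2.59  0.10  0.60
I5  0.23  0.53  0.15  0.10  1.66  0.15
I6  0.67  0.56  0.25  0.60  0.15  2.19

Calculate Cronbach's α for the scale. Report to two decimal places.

α = 0.56

Σσᵢ² = 2.59 + 1.85 + 0.59 + 2.59 + 1.66 + 2.19 = 11.47
Sum of off-diagonal covariances = 5.10
σ²_T = 11.47 + 2 × 5.10 = 21.67
α = (k/(k−1))·(1 − Σσᵢ²/σ²_T) = (6/5)·(1 − 11.47/21.67) = 0.56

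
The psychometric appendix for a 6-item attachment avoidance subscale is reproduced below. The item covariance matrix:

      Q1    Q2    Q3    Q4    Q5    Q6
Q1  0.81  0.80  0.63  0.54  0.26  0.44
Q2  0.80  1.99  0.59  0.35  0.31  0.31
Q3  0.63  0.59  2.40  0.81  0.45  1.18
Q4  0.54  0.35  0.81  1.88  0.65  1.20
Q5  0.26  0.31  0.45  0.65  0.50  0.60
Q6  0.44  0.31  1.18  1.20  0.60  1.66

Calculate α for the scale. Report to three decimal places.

α = 0.797

Σσᵢ² = 0.81 + 1.99 + 2.40 + 1.88 + 0.50 + 1.66 = 9.24
Sum of off-diagonal covariances = 9.12
σ²_total = 9.24 + 2 × 9.12 = 27.48
α = (k/(k−1))·(1 − Σσᵢ²/σ²_total) = (6/5)·(1 − 9.24/27.48) = 0.797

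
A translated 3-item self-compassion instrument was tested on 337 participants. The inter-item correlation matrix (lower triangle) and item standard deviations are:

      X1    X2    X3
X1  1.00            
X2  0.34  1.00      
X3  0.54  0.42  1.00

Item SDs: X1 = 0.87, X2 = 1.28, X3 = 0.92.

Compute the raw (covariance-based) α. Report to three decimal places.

Σσ²ᵢ = 0.87² + 1.28² + 0.92² = 3.2417
Covariances σ_ij = r_ij · s_i · s_j:
  σ(X1,X2) = 0.34 × 0.87 × 1.28 = 0.3786
  σ(X1,X3) = 0.54 × 0.87 × 0.92 = 0.4322
  σ(X2,X3) = 0.42 × 1.28 × 0.92 = 0.4946
σ²_T = Σσ²ᵢ + 2·Σσ_ij = 3.2417 + 2 × 1.3054 = 5.8525
α = (3/2)·(1 − 3.2417/5.8525) = 0.669

α = 0.669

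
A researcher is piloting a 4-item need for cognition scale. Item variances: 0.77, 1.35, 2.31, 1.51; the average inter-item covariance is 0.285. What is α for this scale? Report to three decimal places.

Σσ²ᵢ = 0.77 + 1.35 + 2.31 + 1.51 = 5.94
Sum of the 6 distinct covariances = 6 × 0.285 = 1.710
σ²_total = Σσ²ᵢ + 2·Σcov = 5.94 + 2 × 1.710 = 9.360
α = (4/3)·(1 − 5.94/9.360) = 0.487

α = 0.487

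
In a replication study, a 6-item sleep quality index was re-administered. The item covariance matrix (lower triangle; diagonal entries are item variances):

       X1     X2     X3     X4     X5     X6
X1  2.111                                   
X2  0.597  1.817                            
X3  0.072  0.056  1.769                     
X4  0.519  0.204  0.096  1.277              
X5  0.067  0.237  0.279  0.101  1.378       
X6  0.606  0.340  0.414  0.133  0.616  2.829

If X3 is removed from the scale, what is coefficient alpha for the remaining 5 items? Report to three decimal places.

Remaining items: X1, X2, X4, X5, X6 (k = 5).
sum of item variances = 2.111 + 1.817 + 1.277 + 1.378 + 2.829 = 9.412
σ²_total = 9.412 + 2 × 3.420 = 16.252
α (item deleted) = (5/4)·(1 − 9.412/16.252) = 0.526

α = 0.526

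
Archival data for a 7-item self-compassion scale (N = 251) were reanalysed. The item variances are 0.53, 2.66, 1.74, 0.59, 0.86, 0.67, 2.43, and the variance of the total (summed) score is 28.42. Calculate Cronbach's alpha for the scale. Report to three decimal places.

sum of item variances = 0.53 + 2.66 + 1.74 + 0.59 + 0.86 + 0.67 + 2.43 = 9.48
α = (k/(k−1))·(1 − sum of item variances/total variance) = (7/6)·(1 − 9.48/28.42) = 0.778

α = 0.778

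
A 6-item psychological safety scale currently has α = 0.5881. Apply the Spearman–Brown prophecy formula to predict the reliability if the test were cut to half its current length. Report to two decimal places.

Length factor m = 1/2
α' = m·α / (1 − (1−m)·α)
   = 1/2 × 0.5881 / (1 − (1 − 1/2) × 0.5881)
   = 0.2940 / 0.7060 = 0.42

predicted reliability = 0.42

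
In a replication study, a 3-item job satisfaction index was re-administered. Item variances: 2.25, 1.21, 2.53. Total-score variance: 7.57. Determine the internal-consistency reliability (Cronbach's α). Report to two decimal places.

sum of item variances = 2.25 + 1.21 + 2.53 = 5.99
α = (k/(k−1))·(1 − sum of item variances/Var(T)) = (3/2)·(1 − 5.99/7.57) = 0.31

Cronbach's α = 0.31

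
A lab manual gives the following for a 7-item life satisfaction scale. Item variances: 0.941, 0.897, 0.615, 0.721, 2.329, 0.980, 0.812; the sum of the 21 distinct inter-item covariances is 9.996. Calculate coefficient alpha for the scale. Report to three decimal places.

ΣVar(i) = 0.941 + 0.897 + 0.615 + 0.721 + 2.329 + 0.980 + 0.812 = 7.295
Sum of distinct covariances = 9.996
Var(T) = ΣVar(i) + 2·Σcov = 7.295 + 2 × 9.996 = 27.287
α = (7/6)·(1 − 7.295/27.287) = 0.855

α = 0.855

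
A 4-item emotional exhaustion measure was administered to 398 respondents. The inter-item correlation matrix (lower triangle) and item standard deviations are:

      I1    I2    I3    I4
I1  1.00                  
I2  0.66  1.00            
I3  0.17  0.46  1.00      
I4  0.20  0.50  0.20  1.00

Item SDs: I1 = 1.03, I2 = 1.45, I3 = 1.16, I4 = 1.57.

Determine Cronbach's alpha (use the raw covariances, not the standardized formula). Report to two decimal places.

α = 0.69

Σσ²ᵢ = 1.03² + 1.45² + 1.16² + 1.57² = 6.9739
Covariances σ_ij = r_ij · s_i · s_j:
  σ(I1,I2) = 0.66 × 1.03 × 1.45 = 0.9857
  σ(I1,I3) = 0.17 × 1.03 × 1.16 = 0.2031
  σ(I1,I4) = 0.20 × 1.03 × 1.57 = 0.3234
  σ(I2,I3) = 0.46 × 1.45 × 1.16 = 0.7737
  σ(I2,I4) = 0.50 × 1.45 × 1.57 = 1.1382
  σ(I3,I4) = 0.20 × 1.16 × 1.57 = 0.3642
σ²_T = Σσ²ᵢ + 2·Σσ_ij = 6.9739 + 2 × 3.7883 = 14.5505
α = (4/3)·(1 − 6.9739/14.5505) = 0.69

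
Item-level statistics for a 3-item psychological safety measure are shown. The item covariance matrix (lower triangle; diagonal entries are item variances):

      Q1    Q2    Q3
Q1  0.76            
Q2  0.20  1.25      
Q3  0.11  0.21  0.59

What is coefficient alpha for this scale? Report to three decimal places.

α = 0.429

Σσ²ᵢ = 0.76 + 1.25 + 0.59 = 2.60
Σ_{i<j} σ_ij = 0.52
σ²_T = 2.60 + 2 × 0.52 = 3.64
α = (k/(k−1))·(1 − Σσ²ᵢ/σ²_T) = (3/2)·(1 − 2.60/3.64) = 0.429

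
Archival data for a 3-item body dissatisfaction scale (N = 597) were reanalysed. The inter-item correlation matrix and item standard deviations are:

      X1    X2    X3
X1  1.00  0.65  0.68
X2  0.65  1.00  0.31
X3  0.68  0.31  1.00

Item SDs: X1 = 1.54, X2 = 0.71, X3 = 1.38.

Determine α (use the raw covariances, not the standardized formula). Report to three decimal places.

Σσ²ᵢ = 1.54² + 0.71² + 1.38² = 4.7801
Covariances σ_ij = r_ij · s_i · s_j:
  σ(X1,X2) = 0.65 × 1.54 × 0.71 = 0.7107
  σ(X1,X3) = 0.68 × 1.54 × 1.38 = 1.4451
  σ(X2,X3) = 0.31 × 0.71 × 1.38 = 0.3037
σ²_T = Σσ²ᵢ + 2·Σσ_ij = 4.7801 + 2 × 2.4595 = 9.6991
α = (3/2)·(1 − 4.7801/9.6991) = 0.761

α = 0.761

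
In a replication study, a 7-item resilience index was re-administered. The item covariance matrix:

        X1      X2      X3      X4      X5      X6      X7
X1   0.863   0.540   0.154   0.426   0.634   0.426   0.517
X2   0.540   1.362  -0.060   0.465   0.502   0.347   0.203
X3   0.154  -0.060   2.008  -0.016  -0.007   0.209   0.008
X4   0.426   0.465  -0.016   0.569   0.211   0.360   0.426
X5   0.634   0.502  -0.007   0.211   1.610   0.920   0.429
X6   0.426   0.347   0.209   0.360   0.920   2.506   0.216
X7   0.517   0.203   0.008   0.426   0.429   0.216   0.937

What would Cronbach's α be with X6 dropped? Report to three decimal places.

Remaining items: X1, X2, X3, X4, X5, X7 (k = 6).
Σσ²ᵢ = 0.863 + 1.362 + 2.008 + 0.569 + 1.610 + 0.937 = 7.349
σ²_T = 7.349 + 2 × 4.432 = 16.213
α (item deleted) = (6/5)·(1 − 7.349/16.213) = 0.656

Cronbach's α = 0.656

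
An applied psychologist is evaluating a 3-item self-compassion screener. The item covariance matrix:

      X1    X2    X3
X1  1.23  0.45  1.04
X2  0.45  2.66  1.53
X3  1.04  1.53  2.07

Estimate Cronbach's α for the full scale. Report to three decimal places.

Σσ²ᵢ = 1.23 + 2.66 + 2.07 = 5.96
Sum of off-diagonal covariances = 3.02
σ²_total = 5.96 + 2 × 3.02 = 12.00
α = (k/(k−1))·(1 − Σσ²ᵢ/σ²_total) = (3/2)·(1 − 5.96/12.00) = 0.755

α = 0.755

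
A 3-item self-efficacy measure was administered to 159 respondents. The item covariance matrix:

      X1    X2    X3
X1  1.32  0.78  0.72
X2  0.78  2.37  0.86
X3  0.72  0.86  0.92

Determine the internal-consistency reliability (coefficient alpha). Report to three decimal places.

coefficient alpha = 0.759

ΣVar(i) = 1.32 + 2.37 + 0.92 = 4.61
Sum of the distinct covariances = 2.36
σ²_total = 4.61 + 2 × 2.36 = 9.33
α = (k/(k−1))·(1 − ΣVar(i)/σ²_total) = (3/2)·(1 − 4.61/9.33) = 0.759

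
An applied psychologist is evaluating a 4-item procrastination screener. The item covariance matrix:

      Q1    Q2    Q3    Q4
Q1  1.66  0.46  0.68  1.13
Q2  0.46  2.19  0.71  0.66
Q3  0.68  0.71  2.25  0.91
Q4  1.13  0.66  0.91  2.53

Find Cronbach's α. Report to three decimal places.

Σσᵢ² = 1.66 + 2.19 + 2.25 + 2.53 = 8.63
Sum of off-diagonal covariances = 4.55
total variance = 8.63 + 2 × 4.55 = 17.73
α = (k/(k−1))·(1 − Σσᵢ²/total variance) = (4/3)·(1 − 8.63/17.73) = 0.684

α = 0.684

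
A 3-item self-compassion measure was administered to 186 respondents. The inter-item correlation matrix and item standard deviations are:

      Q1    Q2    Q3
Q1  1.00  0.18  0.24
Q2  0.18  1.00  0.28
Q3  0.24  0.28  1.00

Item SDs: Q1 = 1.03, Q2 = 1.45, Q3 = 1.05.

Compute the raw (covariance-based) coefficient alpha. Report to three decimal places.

coefficient alpha = 0.464

Σσ²ᵢ = 1.03² + 1.45² + 1.05² = 4.2659
Covariances σ_ij = r_ij · s_i · s_j:
  σ(Q1,Q2) = 0.18 × 1.03 × 1.45 = 0.2688
  σ(Q1,Q3) = 0.24 × 1.03 × 1.05 = 0.2596
  σ(Q2,Q3) = 0.28 × 1.45 × 1.05 = 0.4263
σ²_T = Σσ²ᵢ + 2·Σσ_ij = 4.2659 + 2 × 0.9547 = 6.1753
α = (3/2)·(1 − 4.2659/6.1753) = 0.464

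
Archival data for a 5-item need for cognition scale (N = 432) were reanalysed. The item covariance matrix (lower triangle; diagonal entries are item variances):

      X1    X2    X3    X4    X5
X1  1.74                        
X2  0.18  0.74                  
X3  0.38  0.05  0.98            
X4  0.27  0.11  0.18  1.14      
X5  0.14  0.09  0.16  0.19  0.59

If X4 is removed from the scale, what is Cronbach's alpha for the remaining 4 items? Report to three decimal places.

Cronbach's alpha = 0.441

Remaining items: X1, X2, X3, X5 (k = 4).
sum of item variances = 1.74 + 0.74 + 0.98 + 0.59 = 4.05
total variance = 4.05 + 2 × 1.00 = 6.05
α (item deleted) = (4/3)·(1 − 4.05/6.05) = 0.441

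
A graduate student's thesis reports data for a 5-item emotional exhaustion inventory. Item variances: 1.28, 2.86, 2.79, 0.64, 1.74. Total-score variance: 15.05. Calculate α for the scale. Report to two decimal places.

ΣVar(i) = 1.28 + 2.86 + 2.79 + 0.64 + 1.74 = 9.31
α = (k/(k−1))·(1 − ΣVar(i)/Var(T)) = (5/4)·(1 − 9.31/15.05) = 0.48

α = 0.48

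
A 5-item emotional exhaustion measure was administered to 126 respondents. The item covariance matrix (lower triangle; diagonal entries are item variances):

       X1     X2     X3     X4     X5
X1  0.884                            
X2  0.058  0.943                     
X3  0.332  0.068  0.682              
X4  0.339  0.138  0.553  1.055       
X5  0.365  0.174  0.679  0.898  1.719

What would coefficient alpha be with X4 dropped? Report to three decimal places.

coefficient alpha = 0.590

Remaining items: X1, X2, X3, X5 (k = 4).
Σσ²ᵢ = 0.884 + 0.943 + 0.682 + 1.719 = 4.228
σ²_T = 4.228 + 2 × 1.676 = 7.580
α (item deleted) = (4/3)·(1 − 4.228/7.580) = 0.590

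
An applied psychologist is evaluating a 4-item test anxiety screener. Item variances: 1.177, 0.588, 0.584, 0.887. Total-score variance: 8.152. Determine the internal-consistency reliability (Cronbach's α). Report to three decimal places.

Cronbach's α = 0.804

Σσ²ᵢ = 1.177 + 0.588 + 0.584 + 0.887 = 3.236
α = (k/(k−1))·(1 − Σσ²ᵢ/σ²_T) = (4/3)·(1 − 3.236/8.152) = 0.804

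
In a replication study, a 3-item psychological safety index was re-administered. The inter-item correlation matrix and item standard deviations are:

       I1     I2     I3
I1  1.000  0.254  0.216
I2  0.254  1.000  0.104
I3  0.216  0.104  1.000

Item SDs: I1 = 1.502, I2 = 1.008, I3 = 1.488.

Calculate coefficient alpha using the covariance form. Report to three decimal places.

Σσ²ᵢ = 1.502² + 1.008² + 1.488² = 5.4862
Covariances σ_ij = r_ij · s_i · s_j:
  σ(I1,I2) = 0.254 × 1.502 × 1.008 = 0.3846
  σ(I1,I3) = 0.216 × 1.502 × 1.488 = 0.4828
  σ(I2,I3) = 0.104 × 1.008 × 1.488 = 0.1560
σ²_T = Σσ²ᵢ + 2·Σσ_ij = 5.4862 + 2 × 1.0234 = 7.5330
α = (3/2)·(1 − 5.4862/7.5330) = 0.408

coefficient alpha = 0.408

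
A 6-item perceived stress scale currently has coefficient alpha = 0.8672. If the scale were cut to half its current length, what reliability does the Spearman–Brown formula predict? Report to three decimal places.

Length factor m = 1/2
α' = m·α / (1 − (1−m)·α)
   = 1/2 × 0.8672 / (1 − (1 − 1/2) × 0.8672)
   = 0.4336 / 0.5664 = 0.766

predicted reliability = 0.766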